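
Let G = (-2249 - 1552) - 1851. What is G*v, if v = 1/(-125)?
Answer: 5652/125 ≈ 45.216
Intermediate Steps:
v = -1/125 ≈ -0.0080000
G = -5652 (G = -3801 - 1851 = -5652)
G*v = -5652*(-1/125) = 5652/125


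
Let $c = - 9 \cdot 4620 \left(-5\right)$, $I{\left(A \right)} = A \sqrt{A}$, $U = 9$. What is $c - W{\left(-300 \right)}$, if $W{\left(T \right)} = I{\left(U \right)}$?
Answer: $207873$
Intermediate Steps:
$I{\left(A \right)} = A^{\frac{3}{2}}$
$W{\left(T \right)} = 27$ ($W{\left(T \right)} = 9^{\frac{3}{2}} = 27$)
$c = 207900$ ($c = \left(-9\right) \left(-23100\right) = 207900$)
$c - W{\left(-300 \right)} = 207900 - 27 = 207873$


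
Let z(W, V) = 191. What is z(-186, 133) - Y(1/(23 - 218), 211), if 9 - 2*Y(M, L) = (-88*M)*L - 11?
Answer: 44579/195 ≈ 228.61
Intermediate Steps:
Y(M, L) = 10 + 44*L*M (Y(M, L) = 9/2 - ((-88*M)*L - 11)/2 = 9/2 - (-88*L*M - 11)/2 = 9/2 - (-11 - 88*L*M)/2 = 9/2 + (11/2 + 44*L*M) = 10 + 44*L*M)
z(-186, 133) - Y(1/(23 - 218), 211) = 191 - (10 + 44*211/(23 - 218)) = 191 - (10 + 44*211/(-195)) = 191 - (10 + 44*211*(-1/195)) = 191 - (10 - 9284/195) = 191 - 1*(-7334/195) = 191 + 7334/195 = 44579/195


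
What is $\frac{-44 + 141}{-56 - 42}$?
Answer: $- \frac{97}{98} \approx -0.9898$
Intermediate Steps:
$\frac{-44 + 141}{-56 - 42} = \frac{1}{-56 - 42} \cdot 97 = \frac{1}{-98} \cdot 97 = \left(- \frac{1}{98}\right) 97 = - \frac{97}{98}$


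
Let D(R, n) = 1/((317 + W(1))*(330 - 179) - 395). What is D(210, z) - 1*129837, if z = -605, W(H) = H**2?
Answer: -6183227450/47623 ≈ -1.2984e+5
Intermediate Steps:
D(R, n) = 1/47623 (D(R, n) = 1/((317 + 1**2)*(330 - 179) - 395) = 1/((317 + 1)*151 - 395) = 1/(318*151 - 395) = 1/(48018 - 395) = 1/47623)
D(210, z) - 1*129837 = 1/47623 - 1*129837 = 1/47623 - 129837 = -6183227450/47623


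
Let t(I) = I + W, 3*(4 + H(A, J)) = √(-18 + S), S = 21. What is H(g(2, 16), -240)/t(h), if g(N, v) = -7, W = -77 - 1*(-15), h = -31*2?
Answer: 1/31 - √3/372 ≈ 0.027602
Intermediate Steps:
h = -62
W = -62 (W = -77 + 15 = -62)
H(A, J) = -4 + √3/3 (H(A, J) = -4 + √(-18 + 21)/3 = -4 + √3/3)
t(I) = -62 + I (t(I) = I - 62 = -62 + I)
H(g(2, 16), -240)/t(h) = (-4 + √3/3)/(-62 - 62) = (-4 + √3/3)/(-124) = (-4 + √3/3)*(-1/124) = 1/31 - √3/372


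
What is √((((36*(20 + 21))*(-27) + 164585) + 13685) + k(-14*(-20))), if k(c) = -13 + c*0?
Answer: √138405 ≈ 372.03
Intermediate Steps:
k(c) = -13 (k(c) = -13 + 0 = -13)
√((((36*(20 + 21))*(-27) + 164585) + 13685) + k(-14*(-20))) = √((((36*(20 + 21))*(-27) + 164585) + 13685) - 13) = √((((36*41)*(-27) + 164585) + 13685) - 13) = √(((1476*(-27) + 164585) + 13685) - 13) = √(((-39852 + 164585) + 13685) - 13) = √((124733 + 13685) - 13) = √(138418 - 13) = √138405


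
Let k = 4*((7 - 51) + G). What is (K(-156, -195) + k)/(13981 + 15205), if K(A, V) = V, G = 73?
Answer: -79/29186 ≈ -0.0027068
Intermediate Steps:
k = 116 (k = 4*((7 - 51) + 73) = 4*(-44 + 73) = 4*29 = 116)
(K(-156, -195) + k)/(13981 + 15205) = (-195 + 116)/(13981 + 15205) = -79/29186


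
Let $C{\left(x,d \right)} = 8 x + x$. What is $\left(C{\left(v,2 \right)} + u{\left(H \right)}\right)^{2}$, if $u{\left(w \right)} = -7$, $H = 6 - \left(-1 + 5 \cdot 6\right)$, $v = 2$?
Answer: $121$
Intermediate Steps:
$H = -23$ ($H = 6 - \left(-1 + 30\right) = 6 - 29 = -23$)
$C{\left(x,d \right)} = 9 x$
$\left(C{\left(v,2 \right)} + u{\left(H \right)}\right)^{2} = \left(9 \cdot 2 - 7\right)^{2} = \left(18 - 7\right)^{2} = 11^{2} = 121$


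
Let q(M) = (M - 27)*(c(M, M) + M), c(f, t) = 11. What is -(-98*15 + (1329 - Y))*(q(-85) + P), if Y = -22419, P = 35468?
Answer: -974796168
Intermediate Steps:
q(M) = (-27 + M)*(11 + M) (q(M) = (M - 27)*(11 + M) = (-27 + M)*(11 + M))
-(-98*15 + (1329 - Y))*(q(-85) + P) = -(-98*15 + (1329 - 1*(-22419)))*((-297 + (-85)**2 - 16*(-85)) + 35468) = -(-1470 + (1329 + 22419))*((-297 + 7225 + 1360) + 35468) = -(-1470 + 23748)*(8288 + 35468) = -22278*43756 = -1*974796168 = -974796168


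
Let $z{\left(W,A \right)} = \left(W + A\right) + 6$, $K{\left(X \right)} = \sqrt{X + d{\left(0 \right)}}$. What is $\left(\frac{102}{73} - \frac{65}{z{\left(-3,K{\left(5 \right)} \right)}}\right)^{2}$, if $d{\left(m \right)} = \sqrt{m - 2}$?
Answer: $\frac{\left(-4439 + 102 \sqrt{5 + i \sqrt{2}}\right)^{2}}{5329 \left(3 + \sqrt{5 + i \sqrt{2}}\right)^{2}} \approx 118.74 - 16.027 i$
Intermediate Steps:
$d{\left(m \right)} = \sqrt{-2 + m}$
$K{\left(X \right)} = \sqrt{X + i \sqrt{2}}$ ($K{\left(X \right)} = \sqrt{X + \sqrt{-2 + 0}} = \sqrt{X + \sqrt{-2}} = \sqrt{X + i \sqrt{2}}$)
$z{\left(W,A \right)} = 6 + A + W$ ($z{\left(W,A \right)} = \left(A + W\right) + 6 = 6 + A + W$)
$\left(\frac{102}{73} - \frac{65}{z{\left(-3,K{\left(5 \right)} \right)}}\right)^{2} = \left(\frac{102}{73} - \frac{65}{6 + \sqrt{5 + i \sqrt{2}} - 3}\right)^{2} = \left(102 \cdot \frac{1}{73} - \frac{65}{3 + \sqrt{5 + i \sqrt{2}}}\right)^{2} = \left(\frac{102}{73} - \frac{65}{3 + \sqrt{5 + i \sqrt{2}}}\right)^{2}$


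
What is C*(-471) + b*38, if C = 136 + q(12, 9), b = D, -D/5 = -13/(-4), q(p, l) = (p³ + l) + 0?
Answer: -1765601/2 ≈ -8.8280e+5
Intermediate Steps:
q(p, l) = l + p³ (q(p, l) = (l + p³) + 0 = l + p³)
D = -65/4 (D = -(-65)/(-4) = -(-65)*(-1)/4 = -5*13/4 = -65/4 ≈ -16.250)
b = -65/4 ≈ -16.250
C = 1873 (C = 136 + (9 + 12³) = 136 + (9 + 1728) = 136 + 1737 = 1873)
C*(-471) + b*38 = 1873*(-471) - 65/4*38 = -882183 - 1235/2 = -1765601/2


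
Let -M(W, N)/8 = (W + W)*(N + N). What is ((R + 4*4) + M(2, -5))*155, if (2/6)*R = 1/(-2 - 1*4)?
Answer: 104005/2 ≈ 52003.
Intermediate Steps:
M(W, N) = -32*N*W (M(W, N) = -8*(W + W)*(N + N) = -8*2*W*2*N = -32*N*W)
R = -1/2 (R = 3/(-2 - 1*4) = 3/(-2 - 4) = 3/(-6) = 3*(-1/6) = -1/2 ≈ -0.50000)
((R + 4*4) + M(2, -5))*155 = ((-1/2 + 4*4) - 32*(-5)*2)*155 = ((-1/2 + 16) + 320)*155 = (31/2 + 320)*155 = (671/2)*155 = 104005/2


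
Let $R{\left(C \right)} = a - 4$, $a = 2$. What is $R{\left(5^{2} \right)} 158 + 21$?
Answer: $-295$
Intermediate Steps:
$R{\left(C \right)} = -2$ ($R{\left(C \right)} = 2 - 4 = -2$)
$R{\left(5^{2} \right)} 158 + 21 = \left(-2\right) 158 + 21 = -316 + 21 = -295$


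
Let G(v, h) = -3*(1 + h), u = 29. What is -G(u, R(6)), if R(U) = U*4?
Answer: 75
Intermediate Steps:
R(U) = 4*U
G(v, h) = -3 - 3*h
-G(u, R(6)) = -(-3 - 12*6) = -(-3 - 3*24) = -(-3 - 72) = -1*(-75) = 75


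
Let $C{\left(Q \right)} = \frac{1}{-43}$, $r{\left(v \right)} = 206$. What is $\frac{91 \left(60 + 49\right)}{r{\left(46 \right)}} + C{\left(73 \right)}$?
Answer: $\frac{426311}{8858} \approx 48.127$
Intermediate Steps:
$C{\left(Q \right)} = - \frac{1}{43}$
$\frac{91 \left(60 + 49\right)}{r{\left(46 \right)}} + C{\left(73 \right)} = \frac{91 \left(60 + 49\right)}{206} - \frac{1}{43} = 91 \cdot 109 \cdot \frac{1}{206} - \frac{1}{43} = 9919 \cdot \frac{1}{206} - \frac{1}{43} = \frac{9919}{206} - \frac{1}{43} = \frac{426311}{8858}$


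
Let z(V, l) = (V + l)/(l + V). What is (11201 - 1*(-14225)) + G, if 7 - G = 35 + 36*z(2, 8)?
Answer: 25362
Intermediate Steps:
z(V, l) = 1 (z(V, l) = (V + l)/(V + l) = 1)
G = -64 (G = 7 - (35 + 36*1) = 7 - (35 + 36) = 7 - 1*71 = 7 - 71 = -64)
(11201 - 1*(-14225)) + G = (11201 - 1*(-14225)) - 64 = (11201 + 14225) - 64 = 25426 - 64 = 25362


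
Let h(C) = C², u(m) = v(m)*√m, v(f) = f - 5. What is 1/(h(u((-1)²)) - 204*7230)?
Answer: -1/1474904 ≈ -6.7801e-7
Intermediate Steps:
v(f) = -5 + f
u(m) = √m*(-5 + m) (u(m) = (-5 + m)*√m = √m*(-5 + m))
1/(h(u((-1)²)) - 204*7230) = 1/((√((-1)²)*(-5 + (-1)²))² - 204*7230) = 1/((√1*(-5 + 1))² - 1474920) = 1/((1*(-4))² - 1474920) = 1/((-4)² - 1474920) = 1/(16 - 1474920) = 1/(-1474904) = -1/1474904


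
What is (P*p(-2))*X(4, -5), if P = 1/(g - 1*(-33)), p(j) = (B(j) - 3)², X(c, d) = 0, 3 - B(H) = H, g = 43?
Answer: 0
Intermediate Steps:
B(H) = 3 - H
p(j) = j² (p(j) = ((3 - j) - 3)² = (-j)² = j²)
P = 1/76 (P = 1/(43 - 1*(-33)) = 1/(43 + 33) = 1/76 ≈ 0.013158)
(P*p(-2))*X(4, -5) = ((1/76)*(-2)²)*0 = ((1/76)*4)*0 = (1/19)*0 = 0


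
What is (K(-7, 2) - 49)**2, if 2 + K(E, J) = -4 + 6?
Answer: 2401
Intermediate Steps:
K(E, J) = 0 (K(E, J) = -2 + (-4 + 6) = -2 + 2 = 0)
(K(-7, 2) - 49)**2 = (0 - 49)**2 = (-49)**2 = 2401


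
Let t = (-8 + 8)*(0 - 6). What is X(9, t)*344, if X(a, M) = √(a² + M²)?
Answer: 3096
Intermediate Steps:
t = 0 (t = 0*(-6) = 0)
X(a, M) = √(M² + a²)
X(9, t)*344 = √(0² + 9²)*344 = √(0 + 81)*344 = √81*344 = 9*344 = 3096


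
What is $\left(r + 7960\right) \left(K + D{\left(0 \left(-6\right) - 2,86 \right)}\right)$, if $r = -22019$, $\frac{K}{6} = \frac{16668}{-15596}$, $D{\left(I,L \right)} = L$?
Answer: $- \frac{4362676408}{3899} \approx -1.1189 \cdot 10^{6}$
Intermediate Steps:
$K = - \frac{25002}{3899}$ ($K = 6 \frac{16668}{-15596} = 6 \cdot 16668 \left(- \frac{1}{15596}\right) = 6 \left(- \frac{4167}{3899}\right) = - \frac{25002}{3899} \approx -6.4124$)
$\left(r + 7960\right) \left(K + D{\left(0 \left(-6\right) - 2,86 \right)}\right) = \left(-22019 + 7960\right) \left(- \frac{25002}{3899} + 86\right) = \left(-14059\right) \frac{310312}{3899} = - \frac{4362676408}{3899}$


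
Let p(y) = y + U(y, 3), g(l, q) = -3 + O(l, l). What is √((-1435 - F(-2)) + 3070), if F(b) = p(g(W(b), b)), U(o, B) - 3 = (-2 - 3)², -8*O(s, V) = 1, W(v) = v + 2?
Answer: √25762/4 ≈ 40.126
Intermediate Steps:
W(v) = 2 + v
O(s, V) = -⅛ (O(s, V) = -⅛*1 = -⅛)
U(o, B) = 28 (U(o, B) = 3 + (-2 - 3)² = 3 + (-5)² = 3 + 25 = 28)
g(l, q) = -25/8 (g(l, q) = -3 - ⅛ = -25/8)
p(y) = 28 + y (p(y) = y + 28 = 28 + y)
F(b) = 199/8 (F(b) = 28 - 25/8 = 199/8)
√((-1435 - F(-2)) + 3070) = √((-1435 - 1*199/8) + 3070) = √((-1435 - 199/8) + 3070) = √(-11679/8 + 3070) = √(12881/8) = √25762/4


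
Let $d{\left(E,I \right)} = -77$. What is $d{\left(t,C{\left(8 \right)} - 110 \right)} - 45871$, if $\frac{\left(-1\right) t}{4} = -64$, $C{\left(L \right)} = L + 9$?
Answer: $-45948$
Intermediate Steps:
$C{\left(L \right)} = 9 + L$
$t = 256$ ($t = \left(-4\right) \left(-64\right) = 256$)
$d{\left(t,C{\left(8 \right)} - 110 \right)} - 45871 = -77 - 45871 = -45948$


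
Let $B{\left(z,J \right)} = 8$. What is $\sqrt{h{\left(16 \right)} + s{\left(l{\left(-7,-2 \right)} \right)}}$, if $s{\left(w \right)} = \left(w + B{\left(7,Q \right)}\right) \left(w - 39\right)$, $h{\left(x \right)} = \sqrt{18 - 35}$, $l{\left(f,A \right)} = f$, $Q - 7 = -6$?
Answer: $\sqrt{-46 + i \sqrt{17}} \approx 0.30366 + 6.7891 i$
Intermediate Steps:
$Q = 1$ ($Q = 7 - 6 = 1$)
$h{\left(x \right)} = i \sqrt{17}$ ($h{\left(x \right)} = \sqrt{-17} = i \sqrt{17}$)
$s{\left(w \right)} = \left(-39 + w\right) \left(8 + w\right)$ ($s{\left(w \right)} = \left(w + 8\right) \left(w - 39\right) = \left(8 + w\right) \left(-39 + w\right) = \left(-39 + w\right) \left(8 + w\right)$)
$\sqrt{h{\left(16 \right)} + s{\left(l{\left(-7,-2 \right)} \right)}} = \sqrt{i \sqrt{17} - \left(95 - 49\right)} = \sqrt{i \sqrt{17} + \left(-312 + 49 + 217\right)} = \sqrt{i \sqrt{17} - 46} = \sqrt{-46 + i \sqrt{17}}$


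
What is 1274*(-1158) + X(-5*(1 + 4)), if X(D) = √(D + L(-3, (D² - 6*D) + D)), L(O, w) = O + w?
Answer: -1475292 + 19*√2 ≈ -1.4753e+6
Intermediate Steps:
X(D) = √(-3 + D² - 4*D) (X(D) = √(D + (-3 + ((D² - 6*D) + D))) = √(D + (-3 + (D² - 5*D))) = √(D + (-3 + D² - 5*D)) = √(-3 + D² - 4*D))
1274*(-1158) + X(-5*(1 + 4)) = 1274*(-1158) + √(-3 - 5*(1 + 4) + (-5*(1 + 4))*(-5 - 5*(1 + 4))) = -1475292 + √(-3 - 5*5 + (-5*5)*(-5 - 5*5)) = -1475292 + √(-3 - 25 - 25*(-5 - 25)) = -1475292 + √(-3 - 25 - 25*(-30)) = -1475292 + √(-3 - 25 + 750) = -1475292 + √722 = -1475292 + 19*√2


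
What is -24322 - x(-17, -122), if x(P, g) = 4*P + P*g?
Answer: -26328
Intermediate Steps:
-24322 - x(-17, -122) = -24322 - (-17)*(4 - 122) = -24322 - (-17)*(-118) = -24322 - 1*2006 = -24322 - 2006 = -26328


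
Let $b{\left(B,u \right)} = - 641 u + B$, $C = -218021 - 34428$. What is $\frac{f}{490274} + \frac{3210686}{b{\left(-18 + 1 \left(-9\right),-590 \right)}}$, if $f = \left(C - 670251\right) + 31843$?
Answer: $\frac{1237226712273}{185403486662} \approx 6.6732$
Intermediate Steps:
$C = -252449$ ($C = -218021 - 34428 = -252449$)
$b{\left(B,u \right)} = B - 641 u$
$f = -890857$ ($f = \left(-252449 - 670251\right) + 31843 = -922700 + 31843 = -890857$)
$\frac{f}{490274} + \frac{3210686}{b{\left(-18 + 1 \left(-9\right),-590 \right)}} = - \frac{890857}{490274} + \frac{3210686}{\left(-18 + 1 \left(-9\right)\right) - -378190} = \left(-890857\right) \frac{1}{490274} + \frac{3210686}{\left(-18 - 9\right) + 378190} = - \frac{890857}{490274} + \frac{3210686}{-27 + 378190} = - \frac{890857}{490274} + \frac{3210686}{378163} = \frac{1237226712273}{185403486662}$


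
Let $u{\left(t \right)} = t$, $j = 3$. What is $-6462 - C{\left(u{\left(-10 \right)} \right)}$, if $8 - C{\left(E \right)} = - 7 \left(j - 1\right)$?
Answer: $-6484$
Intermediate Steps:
$C{\left(E \right)} = 22$ ($C{\left(E \right)} = 8 - - 7 \left(3 - 1\right) = 8 - \left(-7\right) 2 = 8 - -14 = 8 + 14 = 22$)
$-6462 - C{\left(u{\left(-10 \right)} \right)} = -6462 - 22 = -6484$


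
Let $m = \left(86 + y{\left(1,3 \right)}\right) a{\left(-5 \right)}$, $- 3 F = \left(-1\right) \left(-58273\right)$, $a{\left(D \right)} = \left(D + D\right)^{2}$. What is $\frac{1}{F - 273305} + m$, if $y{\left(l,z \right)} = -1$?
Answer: $\frac{7464597997}{878188} \approx 8500.0$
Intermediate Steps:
$a{\left(D \right)} = 4 D^{2}$ ($a{\left(D \right)} = \left(2 D\right)^{2} = 4 D^{2}$)
$F = - \frac{58273}{3}$ ($F = - \frac{\left(-1\right) \left(-58273\right)}{3} = \left(- \frac{1}{3}\right) 58273 = - \frac{58273}{3} \approx -19424.0$)
$m = 8500$ ($m = \left(86 - 1\right) 4 \left(-5\right)^{2} = 85 \cdot 4 \cdot 25 = 85 \cdot 100 = 8500$)
$\frac{1}{F - 273305} + m = \frac{1}{- \frac{58273}{3} - 273305} + 8500 = \frac{1}{- \frac{878188}{3}} + 8500 = - \frac{3}{878188} + 8500 = \frac{7464597997}{878188}$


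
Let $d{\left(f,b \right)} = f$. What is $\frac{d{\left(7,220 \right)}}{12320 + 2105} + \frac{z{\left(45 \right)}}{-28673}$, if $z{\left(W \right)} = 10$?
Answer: $\frac{56461}{413608025} \approx 0.00013651$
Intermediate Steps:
$\frac{d{\left(7,220 \right)}}{12320 + 2105} + \frac{z{\left(45 \right)}}{-28673} = \frac{7}{12320 + 2105} + \frac{10}{-28673} = \frac{7}{14425} + 10 \left(- \frac{1}{28673}\right) = 7 \cdot \frac{1}{14425} - \frac{10}{28673} = \frac{7}{14425} - \frac{10}{28673} = \frac{56461}{413608025}$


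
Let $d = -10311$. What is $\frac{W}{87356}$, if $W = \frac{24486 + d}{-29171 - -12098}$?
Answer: $- \frac{225}{23673476} \approx -9.5043 \cdot 10^{-6}$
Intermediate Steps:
$W = - \frac{225}{271}$ ($W = \frac{24486 - 10311}{-29171 - -12098} = \frac{14175}{-29171 + \left(-698 + 12796\right)} = \frac{14175}{-29171 + 12098} = \frac{14175}{-17073} = 14175 \left(- \frac{1}{17073}\right) = - \frac{225}{271} \approx -0.83026$)
$\frac{W}{87356} = - \frac{225}{271 \cdot 87356} = \left(- \frac{225}{271}\right) \frac{1}{87356} = - \frac{225}{23673476}$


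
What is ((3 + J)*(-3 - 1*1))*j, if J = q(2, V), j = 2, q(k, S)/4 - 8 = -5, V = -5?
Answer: -120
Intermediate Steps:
q(k, S) = 12 (q(k, S) = 32 + 4*(-5) = 32 - 20 = 12)
J = 12
((3 + J)*(-3 - 1*1))*j = ((3 + 12)*(-3 - 1*1))*2 = (15*(-3 - 1))*2 = (15*(-4))*2 = -60*2 = -120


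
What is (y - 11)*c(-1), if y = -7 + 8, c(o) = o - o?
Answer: 0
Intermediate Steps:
c(o) = 0
y = 1
(y - 11)*c(-1) = (1 - 11)*0 = -10*0 = 0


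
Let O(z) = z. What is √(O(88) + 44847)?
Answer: √44935 ≈ 211.98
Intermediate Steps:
√(O(88) + 44847) = √(88 + 44847) = √44935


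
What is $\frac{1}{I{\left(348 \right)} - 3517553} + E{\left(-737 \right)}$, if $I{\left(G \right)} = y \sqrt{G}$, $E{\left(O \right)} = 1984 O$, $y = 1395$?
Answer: $- \frac{18091171245198226225}{12372501891109} - \frac{2790 \sqrt{87}}{12372501891109} \approx -1.4622 \cdot 10^{6}$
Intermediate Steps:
$I{\left(G \right)} = 1395 \sqrt{G}$
$\frac{1}{I{\left(348 \right)} - 3517553} + E{\left(-737 \right)} = \frac{1}{1395 \sqrt{348} - 3517553} + 1984 \left(-737\right) = \frac{1}{1395 \cdot 2 \sqrt{87} - 3517553} - 1462208 = \frac{1}{2790 \sqrt{87} - 3517553} - 1462208 = \frac{1}{-3517553 + 2790 \sqrt{87}} - 1462208 = -1462208 + \frac{1}{-3517553 + 2790 \sqrt{87}}$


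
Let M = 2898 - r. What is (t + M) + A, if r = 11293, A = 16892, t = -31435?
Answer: -22938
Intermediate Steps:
M = -8395 (M = 2898 - 1*11293 = 2898 - 11293 = -8395)
(t + M) + A = (-31435 - 8395) + 16892 = -39830 + 16892 = -22938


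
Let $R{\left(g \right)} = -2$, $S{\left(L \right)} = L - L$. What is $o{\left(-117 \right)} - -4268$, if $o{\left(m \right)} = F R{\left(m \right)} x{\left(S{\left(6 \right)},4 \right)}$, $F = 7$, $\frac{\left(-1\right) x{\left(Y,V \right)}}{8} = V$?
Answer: $4716$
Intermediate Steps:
$S{\left(L \right)} = 0$
$x{\left(Y,V \right)} = - 8 V$
$o{\left(m \right)} = 448$ ($o{\left(m \right)} = 7 \left(-2\right) \left(\left(-8\right) 4\right) = \left(-14\right) \left(-32\right) = 448$)
$o{\left(-117 \right)} - -4268 = 448 - -4268 = 448 + 4268 = 4716$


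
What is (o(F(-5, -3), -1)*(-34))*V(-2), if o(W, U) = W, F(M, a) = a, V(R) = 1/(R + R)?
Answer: -51/2 ≈ -25.500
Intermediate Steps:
V(R) = 1/(2*R)
(o(F(-5, -3), -1)*(-34))*V(-2) = (-3*(-34))*((½)/(-2)) = 102*((½)*(-½)) = 102*(-¼) = -51/2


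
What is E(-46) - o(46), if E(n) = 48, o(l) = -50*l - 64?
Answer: 2412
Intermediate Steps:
o(l) = -64 - 50*l
E(-46) - o(46) = 48 - (-64 - 50*46) = 48 - (-64 - 2300) = 48 - 1*(-2364) = 48 + 2364 = 2412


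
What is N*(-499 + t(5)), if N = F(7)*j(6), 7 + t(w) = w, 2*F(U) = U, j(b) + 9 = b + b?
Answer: -10521/2 ≈ -5260.5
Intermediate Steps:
j(b) = -9 + 2*b (j(b) = -9 + (b + b) = -9 + 2*b)
F(U) = U/2
t(w) = -7 + w
N = 21/2 (N = ((1/2)*7)*(-9 + 2*6) = 7*(-9 + 12)/2 = (7/2)*3 = 21/2 ≈ 10.500)
N*(-499 + t(5)) = 21*(-499 + (-7 + 5))/2 = 21*(-499 - 2)/2 = (21/2)*(-501) = -10521/2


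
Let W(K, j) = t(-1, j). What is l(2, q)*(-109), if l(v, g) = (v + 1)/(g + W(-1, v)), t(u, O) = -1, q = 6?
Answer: -327/5 ≈ -65.400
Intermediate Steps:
W(K, j) = -1
l(v, g) = (1 + v)/(-1 + g) (l(v, g) = (v + 1)/(g - 1) = (1 + v)/(-1 + g))
l(2, q)*(-109) = ((1 + 2)/(-1 + 6))*(-109) = (3/5)*(-109) = ((⅕)*3)*(-109) = (⅗)*(-109) = -327/5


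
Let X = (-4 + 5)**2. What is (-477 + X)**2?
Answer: 226576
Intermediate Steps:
X = 1 (X = 1**2 = 1)
(-477 + X)**2 = (-477 + 1)**2 = (-476)**2 = 226576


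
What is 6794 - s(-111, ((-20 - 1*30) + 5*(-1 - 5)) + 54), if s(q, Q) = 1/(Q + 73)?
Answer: 319317/47 ≈ 6794.0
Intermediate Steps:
s(q, Q) = 1/(73 + Q)
6794 - s(-111, ((-20 - 1*30) + 5*(-1 - 5)) + 54) = 6794 - 1/(73 + (((-20 - 1*30) + 5*(-1 - 5)) + 54)) = 6794 - 1/(73 + (((-20 - 30) + 5*(-6)) + 54)) = 6794 - 1/(73 + ((-50 - 30) + 54)) = 6794 - 1/(73 + (-80 + 54)) = 6794 - 1/(73 - 26) = 6794 - 1/47 = 319317/47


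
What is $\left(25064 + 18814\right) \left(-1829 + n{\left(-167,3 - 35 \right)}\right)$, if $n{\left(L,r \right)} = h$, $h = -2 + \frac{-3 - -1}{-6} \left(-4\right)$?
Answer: $-80399122$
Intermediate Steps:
$h = - \frac{10}{3}$ ($h = -2 + \left(-3 + 1\right) \left(- \frac{1}{6}\right) \left(-4\right) = -2 + \left(-2\right) \left(- \frac{1}{6}\right) \left(-4\right) = -2 + \frac{1}{3} \left(-4\right) = -2 - \frac{4}{3} = - \frac{10}{3} \approx -3.3333$)
$n{\left(L,r \right)} = - \frac{10}{3}$
$\left(25064 + 18814\right) \left(-1829 + n{\left(-167,3 - 35 \right)}\right) = \left(25064 + 18814\right) \left(-1829 - \frac{10}{3}\right) = 43878 \left(- \frac{5497}{3}\right) = -80399122$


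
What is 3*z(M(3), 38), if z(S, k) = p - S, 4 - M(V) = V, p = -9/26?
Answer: -105/26 ≈ -4.0385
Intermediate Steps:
p = -9/26 (p = -9*1/26 = -9/26 ≈ -0.34615)
M(V) = 4 - V
z(S, k) = -9/26 - S
3*z(M(3), 38) = 3*(-9/26 - (4 - 1*3)) = 3*(-9/26 - (4 - 3)) = 3*(-9/26 - 1*1) = 3*(-9/26 - 1) = 3*(-35/26) = -105/26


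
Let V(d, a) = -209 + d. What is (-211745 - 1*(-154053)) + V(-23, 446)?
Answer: -57924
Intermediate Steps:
(-211745 - 1*(-154053)) + V(-23, 446) = (-211745 - 1*(-154053)) + (-209 - 23) = (-211745 + 154053) - 232 = -57692 - 232 = -57924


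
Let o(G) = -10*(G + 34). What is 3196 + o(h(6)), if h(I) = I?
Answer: 2796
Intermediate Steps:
o(G) = -340 - 10*G (o(G) = -10*(34 + G) = -340 - 10*G)
3196 + o(h(6)) = 3196 + (-340 - 10*6) = 3196 + (-340 - 60) = 3196 - 400 = 2796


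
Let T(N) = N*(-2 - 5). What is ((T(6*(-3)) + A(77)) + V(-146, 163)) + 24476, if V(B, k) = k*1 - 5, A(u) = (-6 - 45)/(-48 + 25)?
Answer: 569531/23 ≈ 24762.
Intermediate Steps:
A(u) = 51/23 (A(u) = -51/(-23) = -51*(-1/23) = 51/23)
V(B, k) = -5 + k (V(B, k) = k - 5 = -5 + k)
T(N) = -7*N (T(N) = N*(-7) = -7*N)
((T(6*(-3)) + A(77)) + V(-146, 163)) + 24476 = ((-42*(-3) + 51/23) + (-5 + 163)) + 24476 = ((-7*(-18) + 51/23) + 158) + 24476 = ((126 + 51/23) + 158) + 24476 = (2949/23 + 158) + 24476 = 6583/23 + 24476 = 569531/23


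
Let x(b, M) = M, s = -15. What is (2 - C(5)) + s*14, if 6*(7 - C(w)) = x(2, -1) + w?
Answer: -643/3 ≈ -214.33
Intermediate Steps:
C(w) = 43/6 - w/6 (C(w) = 7 - (-1 + w)/6 = 7 + (1/6 - w/6) = 43/6 - w/6)
(2 - C(5)) + s*14 = (2 - (43/6 - 1/6*5)) - 15*14 = (2 - (43/6 - 5/6)) - 210 = (2 - 1*19/3) - 210 = (2 - 19/3) - 210 = -13/3 - 210 = -643/3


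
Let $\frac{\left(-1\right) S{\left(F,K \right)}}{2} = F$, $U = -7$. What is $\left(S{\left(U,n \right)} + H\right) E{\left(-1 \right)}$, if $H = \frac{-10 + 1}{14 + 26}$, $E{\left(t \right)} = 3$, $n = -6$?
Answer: $\frac{1653}{40} \approx 41.325$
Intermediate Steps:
$S{\left(F,K \right)} = - 2 F$
$H = - \frac{9}{40} \approx -0.225$
$\left(S{\left(U,n \right)} + H\right) E{\left(-1 \right)} = \left(\left(-2\right) \left(-7\right) - \frac{9}{40}\right) 3 = \left(14 - \frac{9}{40}\right) 3 = \frac{551}{40} \cdot 3 = \frac{1653}{40}$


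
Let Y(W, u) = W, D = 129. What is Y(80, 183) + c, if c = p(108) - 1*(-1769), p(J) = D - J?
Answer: 1870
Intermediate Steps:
p(J) = 129 - J
c = 1790 (c = (129 - 1*108) - 1*(-1769) = (129 - 108) + 1769 = 21 + 1769 = 1790)
Y(80, 183) + c = 80 + 1790 = 1870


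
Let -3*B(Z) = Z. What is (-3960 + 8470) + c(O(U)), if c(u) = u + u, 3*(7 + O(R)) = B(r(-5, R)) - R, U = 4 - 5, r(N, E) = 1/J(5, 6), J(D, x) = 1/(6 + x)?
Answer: 4494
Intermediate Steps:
r(N, E) = 12 (r(N, E) = 1/(1/(6 + 6)) = 1/(1/12) = 12)
B(Z) = -Z/3
U = -1
O(R) = -25/3 - R/3 (O(R) = -7 + (-1/3*12 - R)/3 = -7 + (-4 - R)/3 = -7 + (-4/3 - R/3) = -25/3 - R/3)
c(u) = 2*u
(-3960 + 8470) + c(O(U)) = (-3960 + 8470) + 2*(-25/3 - 1/3*(-1)) = 4510 + 2*(-25/3 + 1/3) = 4510 + 2*(-8) = 4510 - 16 = 4494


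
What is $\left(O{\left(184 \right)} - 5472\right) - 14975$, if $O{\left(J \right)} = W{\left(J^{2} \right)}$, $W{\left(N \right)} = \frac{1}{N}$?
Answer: $- \frac{692253631}{33856} \approx -20447.0$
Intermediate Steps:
$O{\left(J \right)} = \frac{1}{J^{2}}$
$\left(O{\left(184 \right)} - 5472\right) - 14975 = \left(\frac{1}{33856} - 5472\right) - 14975 = - \frac{185260031}{33856} - 14975 = - \frac{692253631}{33856}$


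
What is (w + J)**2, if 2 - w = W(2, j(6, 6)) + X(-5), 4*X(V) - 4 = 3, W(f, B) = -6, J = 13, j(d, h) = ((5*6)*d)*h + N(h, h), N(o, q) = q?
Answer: 5929/16 ≈ 370.56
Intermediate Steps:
j(d, h) = h + 30*d*h (j(d, h) = ((5*6)*d)*h + h = (30*d)*h + h = 30*d*h + h = h + 30*d*h)
X(V) = 7/4 (X(V) = 1 + (1/4)*3 = 1 + 3/4 = 7/4)
w = 25/4 (w = 2 - (-6 + 7/4) = 2 - 1*(-17/4) = 2 + 17/4 = 25/4 ≈ 6.2500)
(w + J)**2 = (25/4 + 13)**2 = (77/4)**2 = 5929/16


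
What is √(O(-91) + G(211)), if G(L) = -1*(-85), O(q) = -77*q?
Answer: 6*√197 ≈ 84.214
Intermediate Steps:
G(L) = 85
√(O(-91) + G(211)) = √(-77*(-91) + 85) = √(7007 + 85) = √7092 = 6*√197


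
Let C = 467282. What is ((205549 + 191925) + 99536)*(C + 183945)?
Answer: 323666331270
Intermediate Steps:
((205549 + 191925) + 99536)*(C + 183945) = ((205549 + 191925) + 99536)*(467282 + 183945) = (397474 + 99536)*651227 = 497010*651227 = 323666331270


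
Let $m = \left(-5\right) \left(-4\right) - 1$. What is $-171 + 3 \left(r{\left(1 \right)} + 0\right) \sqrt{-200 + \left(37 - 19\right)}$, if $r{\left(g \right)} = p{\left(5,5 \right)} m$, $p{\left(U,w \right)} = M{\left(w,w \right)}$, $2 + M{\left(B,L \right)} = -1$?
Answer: $-171 - 171 i \sqrt{182} \approx -171.0 - 2306.9 i$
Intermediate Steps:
$M{\left(B,L \right)} = -3$ ($M{\left(B,L \right)} = -2 - 1 = -3$)
$p{\left(U,w \right)} = -3$
$m = 19$ ($m = 20 - 1 = 19$)
$r{\left(g \right)} = -57$ ($r{\left(g \right)} = \left(-3\right) 19 = -57$)
$-171 + 3 \left(r{\left(1 \right)} + 0\right) \sqrt{-200 + \left(37 - 19\right)} = -171 + 3 \left(-57 + 0\right) \sqrt{-200 + \left(37 - 19\right)} = -171 + 3 \left(-57\right) \sqrt{-200 + 18} = -171 - 171 \sqrt{-182} = -171 - 171 i \sqrt{182}$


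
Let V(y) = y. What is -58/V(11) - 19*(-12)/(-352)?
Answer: -521/88 ≈ -5.9205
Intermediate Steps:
-58/V(11) - 19*(-12)/(-352) = -58/11 - 19*(-12)/(-352) = -58*1/11 + 228*(-1/352) = -58/11 - 57/88 = -521/88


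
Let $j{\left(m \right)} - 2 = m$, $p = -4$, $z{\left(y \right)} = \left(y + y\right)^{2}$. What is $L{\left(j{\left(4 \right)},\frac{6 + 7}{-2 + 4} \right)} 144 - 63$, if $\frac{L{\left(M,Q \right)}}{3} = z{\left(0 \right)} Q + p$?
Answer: $-1791$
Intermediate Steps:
$z{\left(y \right)} = 4 y^{2}$ ($z{\left(y \right)} = \left(2 y\right)^{2} = 4 y^{2}$)
$j{\left(m \right)} = 2 + m$
$L{\left(M,Q \right)} = -12$ ($L{\left(M,Q \right)} = 3 \left(4 \cdot 0^{2} Q - 4\right) = 3 \left(4 \cdot 0 Q - 4\right) = 3 \left(0 Q - 4\right) = 3 \left(0 - 4\right) = 3 \left(-4\right) = -12$)
$L{\left(j{\left(4 \right)},\frac{6 + 7}{-2 + 4} \right)} 144 - 63 = \left(-12\right) 144 - 63 = -1728 - 63 = -1791$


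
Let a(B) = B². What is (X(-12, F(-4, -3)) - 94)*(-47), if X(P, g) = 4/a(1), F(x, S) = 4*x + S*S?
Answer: 4230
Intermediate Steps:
F(x, S) = S² + 4*x (F(x, S) = 4*x + S² = S² + 4*x)
X(P, g) = 4 (X(P, g) = 4/(1²) = 4/1 = 4*1 = 4)
(X(-12, F(-4, -3)) - 94)*(-47) = (4 - 94)*(-47) = -90*(-47) = 4230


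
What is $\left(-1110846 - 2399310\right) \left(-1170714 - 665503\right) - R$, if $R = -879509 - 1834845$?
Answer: $6445410834206$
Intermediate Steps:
$R = -2714354$ ($R = -879509 - 1834845 = -2714354$)
$\left(-1110846 - 2399310\right) \left(-1170714 - 665503\right) - R = \left(-1110846 - 2399310\right) \left(-1170714 - 665503\right) - -2714354 = \left(-3510156\right) \left(-1836217\right) + 2714354 = 6445408119852 + 2714354 = 6445410834206$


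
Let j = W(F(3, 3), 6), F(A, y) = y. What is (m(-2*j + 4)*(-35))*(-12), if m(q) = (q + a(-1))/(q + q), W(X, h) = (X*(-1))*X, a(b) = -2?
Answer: 2100/11 ≈ 190.91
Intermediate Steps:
W(X, h) = -X² (W(X, h) = (-X)*X = -X²)
j = -9 (j = -1*3² = -1*9 = -9)
m(q) = (-2 + q)/(2*q) (m(q) = (q - 2)/(q + q) = (-2 + q)/((2*q)) = (-2 + q)*(1/(2*q)) = (-2 + q)/(2*q))
(m(-2*j + 4)*(-35))*(-12) = (((-2 + (-2*(-9) + 4))/(2*(-2*(-9) + 4)))*(-35))*(-12) = (((-2 + (18 + 4))/(2*(18 + 4)))*(-35))*(-12) = (((½)*(-2 + 22)/22)*(-35))*(-12) = (((½)*(1/22)*20)*(-35))*(-12) = ((5/11)*(-35))*(-12) = -175/11*(-12) = 2100/11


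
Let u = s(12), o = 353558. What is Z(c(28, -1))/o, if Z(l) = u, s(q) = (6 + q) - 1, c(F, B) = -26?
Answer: 17/353558 ≈ 4.8083e-5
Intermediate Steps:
s(q) = 5 + q
u = 17 (u = 5 + 12 = 17)
Z(l) = 17
Z(c(28, -1))/o = 17/353558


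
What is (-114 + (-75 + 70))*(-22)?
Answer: 2618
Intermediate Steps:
(-114 + (-75 + 70))*(-22) = (-114 - 5)*(-22) = -119*(-22) = 2618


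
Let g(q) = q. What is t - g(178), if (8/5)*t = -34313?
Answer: -172989/8 ≈ -21624.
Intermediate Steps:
t = -171565/8 (t = (5/8)*(-34313) = -171565/8 ≈ -21446.)
t - g(178) = -171565/8 - 1*178 = -171565/8 - 178 = -172989/8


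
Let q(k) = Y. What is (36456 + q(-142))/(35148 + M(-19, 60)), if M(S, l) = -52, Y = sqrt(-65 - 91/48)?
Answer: 4557/4387 + 13*I*sqrt(57)/421152 ≈ 1.0388 + 0.00023305*I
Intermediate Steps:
Y = 13*I*sqrt(57)/12 (Y = sqrt(-65 - 91*1/48) = sqrt(-65 - 91/48) = sqrt(-3211/48) = 13*I*sqrt(57)/12 ≈ 8.179*I)
q(k) = 13*I*sqrt(57)/12
(36456 + q(-142))/(35148 + M(-19, 60)) = (36456 + 13*I*sqrt(57)/12)/(35148 - 52) = (36456 + 13*I*sqrt(57)/12)/35096 = (36456 + 13*I*sqrt(57)/12)*(1/35096) = 4557/4387 + 13*I*sqrt(57)/421152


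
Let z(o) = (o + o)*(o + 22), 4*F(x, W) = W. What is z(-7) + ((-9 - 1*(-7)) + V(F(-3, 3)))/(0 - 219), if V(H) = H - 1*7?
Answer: -61309/292 ≈ -209.96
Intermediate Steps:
F(x, W) = W/4
V(H) = -7 + H (V(H) = H - 7 = -7 + H)
z(o) = 2*o*(22 + o) (z(o) = (2*o)*(22 + o) = 2*o*(22 + o))
z(-7) + ((-9 - 1*(-7)) + V(F(-3, 3)))/(0 - 219) = 2*(-7)*(22 - 7) + ((-9 - 1*(-7)) + (-7 + (¼)*3))/(0 - 219) = 2*(-7)*15 + ((-9 + 7) + (-7 + ¾))/(-219) = -210 + (-2 - 25/4)*(-1/219) = -210 - 33/4*(-1/219) = -210 + 11/292 = -61309/292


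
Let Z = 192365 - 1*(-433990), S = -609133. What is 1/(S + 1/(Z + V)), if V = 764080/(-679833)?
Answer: -425816034635/259378598624641622 ≈ -1.6417e-6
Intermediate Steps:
V = -764080/679833 (V = 764080*(-1/679833) = -764080/679833 ≈ -1.1239)
Z = 626355 (Z = 192365 + 433990 = 626355)
1/(S + 1/(Z + V)) = 1/(-609133 + 1/(626355 - 764080/679833)) = 1/(-609133 + 1/(425816034635/679833)) = 1/(-609133 + 679833/425816034635) = 1/(-259378598624641622/425816034635) = -425816034635/259378598624641622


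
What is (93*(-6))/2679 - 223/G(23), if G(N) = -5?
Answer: 198209/4465 ≈ 44.392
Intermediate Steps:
(93*(-6))/2679 - 223/G(23) = (93*(-6))/2679 - 223/(-5) = -558*1/2679 - 223*(-1/5) = -186/893 + 223/5 = 198209/4465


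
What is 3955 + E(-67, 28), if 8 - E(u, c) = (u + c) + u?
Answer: 4069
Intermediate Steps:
E(u, c) = 8 - c - 2*u (E(u, c) = 8 - ((u + c) + u) = 8 - ((c + u) + u) = 8 - (c + 2*u) = 8 + (-c - 2*u) = 8 - c - 2*u)
3955 + E(-67, 28) = 3955 + (8 - 1*28 - 2*(-67)) = 3955 + (8 - 28 + 134) = 3955 + 114 = 4069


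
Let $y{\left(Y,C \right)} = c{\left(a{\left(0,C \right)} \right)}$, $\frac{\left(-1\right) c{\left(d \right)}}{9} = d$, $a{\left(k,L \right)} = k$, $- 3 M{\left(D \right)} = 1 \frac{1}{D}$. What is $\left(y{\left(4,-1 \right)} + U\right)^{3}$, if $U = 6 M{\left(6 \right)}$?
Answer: $- \frac{1}{27} \approx -0.037037$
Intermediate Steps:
$M{\left(D \right)} = - \frac{1}{3 D}$ ($M{\left(D \right)} = - \frac{1 \frac{1}{D}}{3} = - \frac{1}{3 D}$)
$c{\left(d \right)} = - 9 d$
$y{\left(Y,C \right)} = 0$ ($y{\left(Y,C \right)} = \left(-9\right) 0 = 0$)
$U = - \frac{1}{3}$ ($U = 6 \left(- \frac{1}{3 \cdot 6}\right) = 6 \left(\left(- \frac{1}{3}\right) \frac{1}{6}\right) = 6 \left(- \frac{1}{18}\right) = - \frac{1}{3} \approx -0.33333$)
$\left(y{\left(4,-1 \right)} + U\right)^{3} = \left(0 - \frac{1}{3}\right)^{3} = \left(- \frac{1}{3}\right)^{3} = - \frac{1}{27}$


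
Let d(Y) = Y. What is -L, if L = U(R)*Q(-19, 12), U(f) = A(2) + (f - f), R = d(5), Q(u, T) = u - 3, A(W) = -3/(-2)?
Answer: 33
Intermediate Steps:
A(W) = 3/2 (A(W) = -3*(-½) = 3/2)
Q(u, T) = -3 + u
R = 5
U(f) = 3/2 (U(f) = 3/2 + (f - f) = 3/2 + 0 = 3/2)
L = -33 (L = 3*(-3 - 19)/2 = (3/2)*(-22) = -33)
-L = -1*(-33) = 33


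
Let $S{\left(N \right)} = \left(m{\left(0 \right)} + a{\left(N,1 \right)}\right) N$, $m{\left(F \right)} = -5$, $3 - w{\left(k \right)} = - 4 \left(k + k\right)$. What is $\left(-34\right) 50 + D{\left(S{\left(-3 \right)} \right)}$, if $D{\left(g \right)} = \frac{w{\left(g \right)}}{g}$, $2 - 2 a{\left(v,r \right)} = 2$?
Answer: $- \frac{8459}{5} \approx -1691.8$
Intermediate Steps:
$w{\left(k \right)} = 3 + 8 k$ ($w{\left(k \right)} = 3 - - 4 \left(k + k\right) = 3 - - 4 \cdot 2 k = 3 - - 8 k = 3 + 8 k$)
$a{\left(v,r \right)} = 0$ ($a{\left(v,r \right)} = 1 - 1 = 0$)
$S{\left(N \right)} = - 5 N$ ($S{\left(N \right)} = \left(-5 + 0\right) N = - 5 N$)
$D{\left(g \right)} = \frac{3 + 8 g}{g}$
$\left(-34\right) 50 + D{\left(S{\left(-3 \right)} \right)} = \left(-34\right) 50 + \left(8 + \frac{3}{\left(-5\right) \left(-3\right)}\right) = -1700 + \left(8 + \frac{3}{15}\right) = -1700 + \left(8 + 3 \cdot \frac{1}{15}\right) = -1700 + \left(8 + \frac{1}{5}\right) = -1700 + \frac{41}{5} = - \frac{8459}{5}$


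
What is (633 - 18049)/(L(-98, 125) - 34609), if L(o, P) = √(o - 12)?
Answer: 602750344/1197782991 + 17416*I*√110/1197782991 ≈ 0.50322 + 0.0001525*I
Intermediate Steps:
L(o, P) = √(-12 + o)
(633 - 18049)/(L(-98, 125) - 34609) = (633 - 18049)/(√(-12 - 98) - 34609) = -17416/(√(-110) - 34609) = -17416/(I*√110 - 34609) = -17416/(-34609 + I*√110)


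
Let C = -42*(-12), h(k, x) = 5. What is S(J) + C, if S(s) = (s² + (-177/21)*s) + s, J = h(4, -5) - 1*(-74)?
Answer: 43107/7 ≈ 6158.1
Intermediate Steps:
C = 504
J = 79 (J = 5 - 1*(-74) = 5 + 74 = 79)
S(s) = s² - 52*s/7 (S(s) = (s² + (-177*1/21)*s) + s = (s² - 59*s/7) + s = s² - 52*s/7)
S(J) + C = (⅐)*79*(-52 + 7*79) + 504 = (⅐)*79*(-52 + 553) + 504 = (⅐)*79*501 + 504 = 39579/7 + 504 = 43107/7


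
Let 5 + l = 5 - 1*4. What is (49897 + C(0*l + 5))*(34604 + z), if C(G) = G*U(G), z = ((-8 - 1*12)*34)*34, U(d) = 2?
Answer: 573131988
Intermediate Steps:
z = -23120 (z = ((-8 - 12)*34)*34 = -20*34*34 = -680*34 = -23120)
l = -4 (l = -5 + (5 - 1*4) = -5 + (5 - 4) = -5 + 1 = -4)
C(G) = 2*G (C(G) = G*2 = 2*G)
(49897 + C(0*l + 5))*(34604 + z) = (49897 + 2*(0*(-4) + 5))*(34604 - 23120) = (49897 + 2*(0 + 5))*11484 = (49897 + 2*5)*11484 = (49897 + 10)*11484 = 49907*11484 = 573131988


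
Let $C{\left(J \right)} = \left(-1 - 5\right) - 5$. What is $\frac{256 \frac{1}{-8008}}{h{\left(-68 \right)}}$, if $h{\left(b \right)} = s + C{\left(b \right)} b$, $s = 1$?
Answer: $- \frac{32}{749749} \approx -4.2681 \cdot 10^{-5}$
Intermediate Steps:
$C{\left(J \right)} = -11$ ($C{\left(J \right)} = -6 - 5 = -11$)
$h{\left(b \right)} = 1 - 11 b$
$\frac{256 \frac{1}{-8008}}{h{\left(-68 \right)}} = \frac{256 \frac{1}{-8008}}{1 - -748} = \frac{256 \left(- \frac{1}{8008}\right)}{1 + 748} = - \frac{32}{1001 \cdot 749} = \left(- \frac{32}{1001}\right) \frac{1}{749} = - \frac{32}{749749}$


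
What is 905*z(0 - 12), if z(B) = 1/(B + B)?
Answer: -905/24 ≈ -37.708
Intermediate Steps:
z(B) = 1/(2*B)
905*z(0 - 12) = 905*(1/(2*(0 - 12))) = 905*((½)/(-12)) = 905*((½)*(-1/12)) = 905*(-1/24) = -905/24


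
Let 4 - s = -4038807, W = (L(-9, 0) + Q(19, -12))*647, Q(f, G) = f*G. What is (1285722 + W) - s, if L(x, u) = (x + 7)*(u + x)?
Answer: -2888959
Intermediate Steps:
Q(f, G) = G*f
L(x, u) = (7 + x)*(u + x)
W = -135870 (W = (((-9)² + 7*0 + 7*(-9) + 0*(-9)) - 12*19)*647 = ((81 + 0 - 63 + 0) - 228)*647 = (18 - 228)*647 = -210*647 = -135870)
s = 4038811 (s = 4 - 1*(-4038807) = 4 + 4038807 = 4038811)
(1285722 + W) - s = (1285722 - 135870) - 1*4038811 = 1149852 - 4038811 = -2888959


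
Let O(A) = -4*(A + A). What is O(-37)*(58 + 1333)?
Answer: 411736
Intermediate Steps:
O(A) = -8*A
O(-37)*(58 + 1333) = (-8*(-37))*(58 + 1333) = 296*1391 = 411736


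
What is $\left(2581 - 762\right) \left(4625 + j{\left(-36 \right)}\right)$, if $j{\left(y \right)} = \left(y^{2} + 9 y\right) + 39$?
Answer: $10251884$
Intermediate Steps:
$j{\left(y \right)} = 39 + y^{2} + 9 y$
$\left(2581 - 762\right) \left(4625 + j{\left(-36 \right)}\right) = \left(2581 - 762\right) \left(4625 + \left(39 + \left(-36\right)^{2} + 9 \left(-36\right)\right)\right) = 1819 \left(4625 + \left(39 + 1296 - 324\right)\right) = 1819 \left(4625 + 1011\right) = 1819 \cdot 5636 = 10251884$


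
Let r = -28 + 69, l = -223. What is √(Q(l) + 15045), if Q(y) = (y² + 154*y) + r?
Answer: √30473 ≈ 174.57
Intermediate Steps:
r = 41
Q(y) = 41 + y² + 154*y (Q(y) = (y² + 154*y) + 41 = 41 + y² + 154*y)
√(Q(l) + 15045) = √((41 + (-223)² + 154*(-223)) + 15045) = √((41 + 49729 - 34342) + 15045) = √(15428 + 15045) = √30473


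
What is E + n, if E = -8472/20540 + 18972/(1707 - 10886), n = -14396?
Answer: -678660301682/47134165 ≈ -14398.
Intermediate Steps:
E = -116862342/47134165 (E = -8472*1/20540 + 18972/(-9179) = -2118/5135 + 18972*(-1/9179) = -2118/5135 - 18972/9179 = -116862342/47134165 ≈ -2.4794)
E + n = -116862342/47134165 - 14396 = -678660301682/47134165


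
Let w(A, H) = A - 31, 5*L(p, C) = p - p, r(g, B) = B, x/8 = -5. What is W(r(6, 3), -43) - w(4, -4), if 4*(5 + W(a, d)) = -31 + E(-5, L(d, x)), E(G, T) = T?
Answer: 57/4 ≈ 14.250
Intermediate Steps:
x = -40 (x = 8*(-5) = -40)
L(p, C) = 0 (L(p, C) = (p - p)/5 = (1/5)*0 = 0)
w(A, H) = -31 + A
W(a, d) = -51/4 (W(a, d) = -5 + (-31 + 0)/4 = -5 + (1/4)*(-31) = -5 - 31/4 = -51/4)
W(r(6, 3), -43) - w(4, -4) = -51/4 - (-31 + 4) = -51/4 - 1*(-27) = -51/4 + 27 = 57/4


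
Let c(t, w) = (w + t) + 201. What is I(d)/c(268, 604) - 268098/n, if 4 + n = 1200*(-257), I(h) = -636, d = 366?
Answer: 45762105/165458746 ≈ 0.27658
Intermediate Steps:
n = -308404 (n = -4 + 1200*(-257) = -4 - 308400 = -308404)
c(t, w) = 201 + t + w (c(t, w) = (t + w) + 201 = 201 + t + w)
I(d)/c(268, 604) - 268098/n = -636/(201 + 268 + 604) - 268098/(-308404) = -636/1073 - 268098*(-1/308404) = -636*1/1073 + 134049/154202 = -636/1073 + 134049/154202 = 45762105/165458746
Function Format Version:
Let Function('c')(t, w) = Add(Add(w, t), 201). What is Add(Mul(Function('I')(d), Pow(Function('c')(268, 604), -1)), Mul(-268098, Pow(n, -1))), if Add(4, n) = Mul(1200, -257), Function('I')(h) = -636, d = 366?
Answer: Rational(45762105, 165458746) ≈ 0.27658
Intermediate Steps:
n = -308404 (n = Add(-4, Mul(1200, -257)) = Add(-4, -308400) = -308404)
Function('c')(t, w) = Add(201, t, w) (Function('c')(t, w) = Add(Add(t, w), 201) = Add(201, t, w))
Add(Mul(Function('I')(d), Pow(Function('c')(268, 604), -1)), Mul(-268098, Pow(n, -1))) = Add(Mul(-636, Pow(Add(201, 268, 604), -1)), Mul(-268098, Pow(-308404, -1))) = Add(Mul(-636, Pow(1073, -1)), Mul(-268098, Rational(-1, 308404))) = Add(Mul(-636, Rational(1, 1073)), Rational(134049, 154202)) = Add(Rational(-636, 1073), Rational(134049, 154202)) = Rational(45762105, 165458746)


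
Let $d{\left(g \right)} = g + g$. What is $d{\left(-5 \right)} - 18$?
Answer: $-28$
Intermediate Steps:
$d{\left(g \right)} = 2 g$
$d{\left(-5 \right)} - 18 = 2 \left(-5\right) - 18 = -10 - 18 = -28$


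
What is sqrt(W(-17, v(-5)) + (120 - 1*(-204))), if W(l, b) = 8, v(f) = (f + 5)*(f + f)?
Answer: 2*sqrt(83) ≈ 18.221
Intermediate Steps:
v(f) = 2*f*(5 + f) (v(f) = (5 + f)*(2*f) = 2*f*(5 + f))
sqrt(W(-17, v(-5)) + (120 - 1*(-204))) = sqrt(8 + (120 - 1*(-204))) = sqrt(8 + (120 + 204)) = sqrt(8 + 324) = sqrt(332) = 2*sqrt(83)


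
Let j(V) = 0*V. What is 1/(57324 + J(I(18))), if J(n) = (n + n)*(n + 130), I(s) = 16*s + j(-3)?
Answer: 1/298092 ≈ 3.3547e-6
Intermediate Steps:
j(V) = 0
I(s) = 16*s (I(s) = 16*s + 0 = 16*s)
J(n) = 2*n*(130 + n) (J(n) = (2*n)*(130 + n) = 2*n*(130 + n))
1/(57324 + J(I(18))) = 1/(57324 + 2*(16*18)*(130 + 16*18)) = 1/(57324 + 2*288*(130 + 288)) = 1/(57324 + 2*288*418) = 1/(57324 + 240768) = 1/298092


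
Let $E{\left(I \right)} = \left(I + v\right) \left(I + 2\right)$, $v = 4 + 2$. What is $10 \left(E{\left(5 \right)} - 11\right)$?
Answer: $660$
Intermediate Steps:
$v = 6$
$E{\left(I \right)} = \left(2 + I\right) \left(6 + I\right)$ ($E{\left(I \right)} = \left(I + 6\right) \left(I + 2\right) = \left(6 + I\right) \left(2 + I\right) = \left(2 + I\right) \left(6 + I\right)$)
$10 \left(E{\left(5 \right)} - 11\right) = 10 \left(\left(12 + 5^{2} + 8 \cdot 5\right) - 11\right) = 10 \left(\left(12 + 25 + 40\right) - 11\right) = 10 \left(77 - 11\right) = 10 \cdot 66 = 660$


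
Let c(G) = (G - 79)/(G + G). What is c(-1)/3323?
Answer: 40/3323 ≈ 0.012037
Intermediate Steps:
c(G) = (-79 + G)/(2*G) (c(G) = (-79 + G)/((2*G)) = (-79 + G)*(1/(2*G)) = (-79 + G)/(2*G))
c(-1)/3323 = ((½)*(-79 - 1)/(-1))/3323 = ((½)*(-1)*(-80))*(1/3323) = 40*(1/3323) = 40/3323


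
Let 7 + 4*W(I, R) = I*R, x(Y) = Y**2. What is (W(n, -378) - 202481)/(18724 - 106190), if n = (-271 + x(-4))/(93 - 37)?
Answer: 3232839/1399456 ≈ 2.3101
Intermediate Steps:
n = -255/56 (n = (-271 + (-4)**2)/(93 - 37) = (-271 + 16)/56 = -255*1/56 = -255/56 ≈ -4.5536)
W(I, R) = -7/4 + I*R/4 (W(I, R) = -7/4 + (I*R)/4 = -7/4 + I*R/4)
(W(n, -378) - 202481)/(18724 - 106190) = ((-7/4 + (1/4)*(-255/56)*(-378)) - 202481)/(18724 - 106190) = ((-7/4 + 6885/16) - 202481)/(-87466) = (6857/16 - 202481)*(-1/87466) = -3232839/16*(-1/87466) = 3232839/1399456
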